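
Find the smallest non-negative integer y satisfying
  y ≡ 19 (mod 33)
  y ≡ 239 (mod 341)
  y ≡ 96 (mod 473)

Combine the congruences pairwise.
gcd(33, 341) = 11 and 11 | (239 − 19), so the pair is consistent; merging gives y ≡ 580 (mod 1023), where 1023 = lcm(33, 341).
gcd(1023, 473) = 11 and 11 | (96 − 580), so the pair is consistent; merging gives y ≡ 6718 (mod 43989), where 43989 = lcm(1023, 473).
The solution is unique modulo lcm(33, 341, 473) = 43989.

6718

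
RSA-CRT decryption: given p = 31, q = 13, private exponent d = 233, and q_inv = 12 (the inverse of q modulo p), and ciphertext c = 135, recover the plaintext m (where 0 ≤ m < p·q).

d_p = d mod (p−1) = 233 mod 30 = 23; d_q = d mod (q−1) = 5.
m₁ = c^(d_p) mod p: c ≡ 11 (mod 31), and 11^23 mod 31 = 12.
m₂ = c^(d_q) mod q: c ≡ 5 (mod 13), and 5^5 mod 13 = 5.
h = q_inv·(m₁ − m₂) mod p = 12·(12 − 5) mod 31 = 22.
m = m₂ + h·q = 5 + 22·13 = 291.

291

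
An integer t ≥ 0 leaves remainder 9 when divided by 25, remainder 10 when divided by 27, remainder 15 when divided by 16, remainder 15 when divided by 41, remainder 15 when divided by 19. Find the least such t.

5558959

The moduli are pairwise coprime; N = 25·27·16·41·19 = 8413200.
N/25 = 336528; 336528 ≡ 3 (mod 25); 3·17 ≡ 1, so inverse 17.
N/27 = 311600; 311600 ≡ 20 (mod 27); 20·23 ≡ 1, so inverse 23.
N/16 = 525825; 525825 ≡ 1 (mod 16), inverse 1.
N/41 = 205200; 205200 ≡ 36 (mod 41); 36·8 ≡ 1, so inverse 8.
N/19 = 442800; 442800 ≡ 5 (mod 19); 5·4 ≡ 1, so inverse 4.
t ≡ 9·336528·17 + 10·311600·23 + 15·525825·1 + 15·205200·8 + 15·442800·4 = 182236159.
182236159 mod 8413200 = 5558959.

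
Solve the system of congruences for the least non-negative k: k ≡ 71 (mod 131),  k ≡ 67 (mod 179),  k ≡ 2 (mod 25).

213077

The moduli are pairwise coprime; N = 131·179·25 = 586225.
N/131 = 4475; 4475 ≡ 21 (mod 131); 21·25 ≡ 1, so inverse 25.
N/179 = 3275; 3275 ≡ 53 (mod 179); 53·152 ≡ 1, so inverse 152.
N/25 = 23449; 23449 ≡ 24 (mod 25); 24·24 ≡ 1, so inverse 24.
k ≡ 71·4475·25 + 67·3275·152 + 2·23449·24 = 42421277.
42421277 mod 586225 = 213077.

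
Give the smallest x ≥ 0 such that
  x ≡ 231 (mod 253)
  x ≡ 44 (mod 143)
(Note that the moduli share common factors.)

gcd(253, 143) = 11 and 11 | (44 − 231), so the pair is consistent; merging gives x ≡ 2761 (mod 3289), where 3289 = lcm(253, 143).
The solution is unique modulo lcm(253, 143) = 3289.

2761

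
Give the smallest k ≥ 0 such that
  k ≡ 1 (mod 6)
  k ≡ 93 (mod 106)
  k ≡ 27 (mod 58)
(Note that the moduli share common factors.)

8785

gcd(6, 106) = 2 and 2 | (93 − 1), so the pair is consistent; merging gives k ≡ 199 (mod 318), where 318 = lcm(6, 106).
gcd(318, 58) = 2 and 2 | (27 − 199), so the pair is consistent; merging gives k ≡ 8785 (mod 9222), where 9222 = lcm(318, 58).
The solution is unique modulo lcm(6, 106, 58) = 9222.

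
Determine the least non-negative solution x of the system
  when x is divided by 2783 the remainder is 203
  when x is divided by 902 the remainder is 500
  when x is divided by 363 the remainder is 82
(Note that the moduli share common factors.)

gcd(2783, 902) = 11 and 11 | (500 − 203), so the pair is consistent; merging gives x ≡ 108740 (mod 228206), where 228206 = lcm(2783, 902).
gcd(228206, 363) = 121 and 121 | (82 − 108740), so the pair is consistent; merging gives x ≡ 336946 (mod 684618), where 684618 = lcm(228206, 363).
The solution is unique modulo lcm(2783, 902, 363) = 684618.

336946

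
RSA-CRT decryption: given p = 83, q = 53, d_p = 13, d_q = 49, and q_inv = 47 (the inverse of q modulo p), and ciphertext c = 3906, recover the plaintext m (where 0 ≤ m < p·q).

m₁ = c^(d_p) mod p: c ≡ 5 (mod 83), and 5^13 mod 83 = 47.
m₂ = c^(d_q) mod q: c ≡ 37 (mod 53), and 37^49 mod 53 = 7.
h = q_inv·(m₁ − m₂) mod p = 47·(47 − 7) mod 83 = 54.
m = m₂ + h·q = 7 + 54·53 = 2869.

2869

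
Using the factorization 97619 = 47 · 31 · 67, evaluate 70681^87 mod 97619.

27312

Mod 47: 70681 ≡ 40; by Fermat, exponent reduces to 87 mod 46 = 41; 40^41 ≡ 5 (mod 47).
Mod 31: 70681 ≡ 1; by Fermat, exponent reduces to 87 mod 30 = 27; 1^27 ≡ 1 (mod 31).
Mod 67: 70681 ≡ 63; by Fermat, exponent reduces to 87 mod 66 = 21; 63^21 ≡ 43 (mod 67).
Combine by CRT: x ≡ 5 (mod 47), x ≡ 1 (mod 31), x ≡ 43 (mod 67) ⇒ x ≡ 27312 (mod 97619).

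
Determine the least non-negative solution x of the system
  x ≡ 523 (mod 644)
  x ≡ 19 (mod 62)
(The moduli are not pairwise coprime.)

6963

Combine the congruences pairwise.
gcd(644, 62) = 2 and 2 | (19 − 523), so the pair is consistent; merging gives x ≡ 6963 (mod 19964), where 19964 = lcm(644, 62).
The solution is unique modulo lcm(644, 62) = 19964.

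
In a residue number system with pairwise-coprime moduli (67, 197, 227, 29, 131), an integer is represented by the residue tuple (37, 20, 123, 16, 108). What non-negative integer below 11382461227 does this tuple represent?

The moduli are pairwise coprime; N = 67·197·227·29·131 = 11382461227.
N/67 = 169887481; 169887481 ≡ 3 (mod 67); 3·45 ≡ 1, so inverse 45.
N/197 = 57778991; 57778991 ≡ 73 (mod 197); 73·27 ≡ 1, so inverse 27.
N/227 = 50143001; 50143001 ≡ 63 (mod 227); 63·209 ≡ 1, so inverse 209.
N/29 = 392498663; 392498663 ≡ 19 (mod 29); 19·26 ≡ 1, so inverse 26.
N/131 = 86889017; 86889017 ≡ 123 (mod 131); 123·49 ≡ 1, so inverse 49.
x ≡ 37·169887481·45 + 20·57778991·27 + 123·50143001·209 + 16·392498663·26 + 108·86889017·49 = 2226185559484.
2226185559484 mod 11382461227 = 6605620219.

6605620219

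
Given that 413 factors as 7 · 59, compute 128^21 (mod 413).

Mod 7: 128 ≡ 2; by Fermat, exponent reduces to 21 mod 6 = 3; 2^3 ≡ 1 (mod 7).
Mod 59: 128 ≡ 10; 10^21 ≡ 55 (mod 59).
Combine by CRT: x ≡ 1 (mod 7), x ≡ 55 (mod 59) ⇒ x ≡ 232 (mod 413).

232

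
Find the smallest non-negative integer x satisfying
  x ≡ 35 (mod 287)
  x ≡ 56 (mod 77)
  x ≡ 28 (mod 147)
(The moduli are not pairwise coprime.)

gcd(287, 77) = 7 and 7 | (56 − 35), so the pair is consistent; merging gives x ≡ 2905 (mod 3157), where 3157 = lcm(287, 77).
gcd(3157, 147) = 7 and 7 | (28 − 2905), so the pair is consistent; merging gives x ≡ 12376 (mod 66297), where 66297 = lcm(3157, 147).
The solution is unique modulo lcm(287, 77, 147) = 66297.

12376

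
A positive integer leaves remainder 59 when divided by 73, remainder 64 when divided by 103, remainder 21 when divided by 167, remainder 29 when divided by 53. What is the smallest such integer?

The moduli are pairwise coprime; N = 73·103·167·53 = 66550669.
N/73 = 911653; 911653 ≡ 29 (mod 73); 29·68 ≡ 1, so inverse 68.
N/103 = 646123; 646123 ≡ 4 (mod 103); 4·26 ≡ 1, so inverse 26.
N/167 = 398507; 398507 ≡ 45 (mod 167); 45·26 ≡ 1, so inverse 26.
N/53 = 1255673; 1255673 ≡ 50 (mod 53); 50·35 ≡ 1, so inverse 35.
x ≡ 59·911653·68 + 64·646123·26 + 21·398507·26 + 29·1255673·35 = 6224793425.
6224793425 mod 66550669 = 35581208.

35581208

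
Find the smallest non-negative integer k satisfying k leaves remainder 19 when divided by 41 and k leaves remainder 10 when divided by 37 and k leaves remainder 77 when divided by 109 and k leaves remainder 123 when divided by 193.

10713360

From k ≡ 19 (mod 41) write k = 19 + 41t. Substituting into k ≡ 10 (mod 37) gives 41t ≡ 28 (mod 37), and since 4⁻¹ ≡ 28 (mod 37), t ≡ 7. Hence k ≡ 19 + 41·7 = 306 (mod 1517).
From k ≡ 306 (mod 1517) write k = 306 + 1517t. Substituting into k ≡ 77 (mod 109) gives 1517t ≡ 98 (mod 109), and since 100⁻¹ ≡ 12 (mod 109), t ≡ 86. Hence k ≡ 306 + 1517·86 = 130768 (mod 165353).
From k ≡ 130768 (mod 165353) write k = 130768 + 165353t. Substituting into k ≡ 123 (mod 193) gives 165353t ≡ 16 (mod 193), and since 145⁻¹ ≡ 4 (mod 193), t ≡ 64. Hence k ≡ 130768 + 165353·64 = 10713360 (mod 31913129).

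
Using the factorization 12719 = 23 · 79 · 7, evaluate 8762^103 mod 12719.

10533

Mod 23: 8762 ≡ 22; by Fermat, exponent reduces to 103 mod 22 = 15; 22^15 ≡ 22 (mod 23).
Mod 79: 8762 ≡ 72; by Fermat, exponent reduces to 103 mod 78 = 25; 72^25 ≡ 26 (mod 79).
Mod 7: 8762 ≡ 5; by Fermat, exponent reduces to 103 mod 6 = 1; 5^1 ≡ 5 (mod 7).
Combine by CRT: x ≡ 22 (mod 23), x ≡ 26 (mod 79), x ≡ 5 (mod 7) ⇒ x ≡ 10533 (mod 12719).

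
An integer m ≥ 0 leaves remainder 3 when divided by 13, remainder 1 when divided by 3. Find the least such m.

16

Combine the congruences pairwise.
From m ≡ 3 (mod 13) write m = 3 + 13t. Substituting into m ≡ 1 (mod 3) gives 13t ≡ 1 (mod 3), and since 1⁻¹ ≡ 1 (mod 3), t ≡ 1. Hence m ≡ 3 + 13·1 = 16 (mod 39).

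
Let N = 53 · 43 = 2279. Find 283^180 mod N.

Mod 53: 283 ≡ 18; by Fermat, exponent reduces to 180 mod 52 = 24; 18^24 ≡ 44 (mod 53).
Mod 43: 283 ≡ 25; by Fermat, exponent reduces to 180 mod 42 = 12; 25^12 ≡ 4 (mod 43).
Combine by CRT: x ≡ 44 (mod 53), x ≡ 4 (mod 43) ⇒ x ≡ 2111 (mod 2279).

2111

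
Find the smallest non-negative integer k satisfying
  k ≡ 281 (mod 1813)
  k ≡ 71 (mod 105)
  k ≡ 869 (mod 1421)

gcd(1813, 105) = 7 and 7 | (71 − 281), so the pair is consistent; merging gives k ≡ 281 (mod 27195), where 27195 = lcm(1813, 105).
gcd(27195, 1421) = 49 and 49 | (869 − 281), so the pair is consistent; merging gives k ≡ 81866 (mod 788655), where 788655 = lcm(27195, 1421).
The solution is unique modulo lcm(1813, 105, 1421) = 788655.

81866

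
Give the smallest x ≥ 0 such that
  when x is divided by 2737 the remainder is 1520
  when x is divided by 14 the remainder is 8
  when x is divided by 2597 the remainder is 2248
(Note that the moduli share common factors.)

gcd(2737, 14) = 7 and 7 | (8 − 1520), so the pair is consistent; merging gives x ≡ 1520 (mod 5474), where 5474 = lcm(2737, 14).
gcd(5474, 2597) = 7 and 7 | (2248 − 1520), so the pair is consistent; merging gives x ≡ 828094 (mod 2030854), where 2030854 = lcm(5474, 2597).
The solution is unique modulo lcm(2737, 14, 2597) = 2030854.

828094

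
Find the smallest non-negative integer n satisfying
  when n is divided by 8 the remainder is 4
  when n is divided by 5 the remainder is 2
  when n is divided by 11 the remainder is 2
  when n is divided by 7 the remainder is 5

From n ≡ 4 (mod 8) write n = 4 + 8t. Substituting into n ≡ 2 (mod 5) gives 8t ≡ 3 (mod 5), and since 3⁻¹ ≡ 2 (mod 5), t ≡ 1. Hence n ≡ 4 + 8·1 = 12 (mod 40).
From n ≡ 12 (mod 40) write n = 12 + 40t. Substituting into n ≡ 2 (mod 11) gives 40t ≡ 1 (mod 11), and since 7⁻¹ ≡ 8 (mod 11), t ≡ 8. Hence n ≡ 12 + 40·8 = 332 (mod 440).
From n ≡ 332 (mod 440) write n = 332 + 440t. Substituting into n ≡ 5 (mod 7) gives 440t ≡ 2 (mod 7), and since 6⁻¹ ≡ 6 (mod 7), t ≡ 5. Hence n ≡ 332 + 440·5 = 2532 (mod 3080).

2532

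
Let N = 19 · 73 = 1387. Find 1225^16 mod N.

878

Mod 19: 1225 ≡ 9; 9^16 ≡ 4 (mod 19).
Mod 73: 1225 ≡ 57; 57^16 ≡ 2 (mod 73).
Combine by CRT: x ≡ 4 (mod 19), x ≡ 2 (mod 73) ⇒ x ≡ 878 (mod 1387).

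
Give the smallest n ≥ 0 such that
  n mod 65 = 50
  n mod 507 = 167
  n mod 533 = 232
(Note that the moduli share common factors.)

30080

gcd(65, 507) = 13 and 13 | (167 − 50), so the pair is consistent; merging gives n ≡ 2195 (mod 2535), where 2535 = lcm(65, 507).
gcd(2535, 533) = 13 and 13 | (232 − 2195), so the pair is consistent; merging gives n ≡ 30080 (mod 103935), where 103935 = lcm(2535, 533).
The solution is unique modulo lcm(65, 507, 533) = 103935.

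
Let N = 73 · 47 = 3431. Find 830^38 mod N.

1532

Mod 73: 830 ≡ 27; 27^38 ≡ 72 (mod 73).
Mod 47: 830 ≡ 31; 31^38 ≡ 28 (mod 47).
Combine by CRT: x ≡ 72 (mod 73), x ≡ 28 (mod 47) ⇒ x ≡ 1532 (mod 3431).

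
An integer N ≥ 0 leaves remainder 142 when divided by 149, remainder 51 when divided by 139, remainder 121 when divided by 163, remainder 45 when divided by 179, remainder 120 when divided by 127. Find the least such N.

1873244532

The moduli are pairwise coprime; M = 149·139·163·179·127 = 76744175569.
M/149 = 515061581; 515061581 ≡ 20 (mod 149); 20·82 ≡ 1, so inverse 82.
M/139 = 552116371; 552116371 ≡ 31 (mod 139); 31·9 ≡ 1, so inverse 9.
M/163 = 470823163; 470823163 ≡ 108 (mod 163); 108·80 ≡ 1, so inverse 80.
M/179 = 428738411; 428738411 ≡ 117 (mod 179); 117·153 ≡ 1, so inverse 153.
M/127 = 604284847; 604284847 ≡ 51 (mod 127); 51·5 ≡ 1, so inverse 5.
N ≡ 142·515061581·82 + 51·552116371·9 + 121·470823163·80 + 45·428738411·153 + 120·604284847·5 = 14122801549228.
14122801549228 mod 76744175569 = 1873244532.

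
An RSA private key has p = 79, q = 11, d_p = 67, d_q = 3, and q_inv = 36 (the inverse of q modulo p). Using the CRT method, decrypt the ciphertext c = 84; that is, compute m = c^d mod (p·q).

m₁ = c^(d_p) mod p: c ≡ 5 (mod 79), and 5^67 mod 79 = 32.
m₂ = c^(d_q) mod q: c ≡ 7 (mod 11), and 7^3 mod 11 = 2.
h = q_inv·(m₁ − m₂) mod p = 36·(32 − 2) mod 79 = 53.
m = m₂ + h·q = 2 + 53·11 = 585.

585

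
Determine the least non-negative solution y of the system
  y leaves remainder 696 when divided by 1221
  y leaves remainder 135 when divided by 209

Combine the congruences pairwise.
gcd(1221, 209) = 11 and 11 | (135 − 696), so the pair is consistent; merging gives y ≡ 21453 (mod 23199), where 23199 = lcm(1221, 209).
The solution is unique modulo lcm(1221, 209) = 23199.

21453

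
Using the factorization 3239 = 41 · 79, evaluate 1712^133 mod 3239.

Mod 41: 1712 ≡ 31; by Fermat, exponent reduces to 133 mod 40 = 13; 31^13 ≡ 25 (mod 41).
Mod 79: 1712 ≡ 53; by Fermat, exponent reduces to 133 mod 78 = 55; 53^55 ≡ 74 (mod 79).
Combine by CRT: x ≡ 25 (mod 41), x ≡ 74 (mod 79) ⇒ x ≡ 2444 (mod 3239).

2444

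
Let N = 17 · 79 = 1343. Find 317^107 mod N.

Mod 17: 317 ≡ 11; by Fermat, exponent reduces to 107 mod 16 = 11; 11^11 ≡ 12 (mod 17).
Mod 79: 317 ≡ 1; by Fermat, exponent reduces to 107 mod 78 = 29; 1^29 ≡ 1 (mod 79).
Combine by CRT: x ≡ 12 (mod 17), x ≡ 1 (mod 79) ⇒ x ≡ 80 (mod 1343).

80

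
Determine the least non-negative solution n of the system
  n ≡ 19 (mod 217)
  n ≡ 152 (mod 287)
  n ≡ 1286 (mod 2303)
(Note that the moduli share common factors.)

1422237

gcd(217, 287) = 7 and 7 | (152 − 19), so the pair is consistent; merging gives n ≡ 7614 (mod 8897), where 8897 = lcm(217, 287).
gcd(8897, 2303) = 7 and 7 | (1286 − 7614), so the pair is consistent; merging gives n ≡ 1422237 (mod 2927113), where 2927113 = lcm(8897, 2303).
The solution is unique modulo lcm(217, 287, 2303) = 2927113.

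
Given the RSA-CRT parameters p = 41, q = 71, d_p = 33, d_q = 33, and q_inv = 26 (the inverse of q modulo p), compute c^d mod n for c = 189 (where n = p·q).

m₁ = c^(d_p) mod p: c ≡ 25 (mod 41), and 25^33 mod 41 = 4.
m₂ = c^(d_q) mod q: c ≡ 47 (mod 71), and 47^33 mod 71 = 62.
h = q_inv·(m₁ − m₂) mod p = 26·(4 − 62) mod 41 = 9.
m = m₂ + h·q = 62 + 9·71 = 701.

701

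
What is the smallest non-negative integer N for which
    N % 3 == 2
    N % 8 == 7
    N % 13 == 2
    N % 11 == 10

From N ≡ 2 (mod 3) write N = 2 + 3t. Substituting into N ≡ 7 (mod 8) gives 3t ≡ 5 (mod 8), and since 3⁻¹ ≡ 3 (mod 8), t ≡ 7. Hence N ≡ 2 + 3·7 = 23 (mod 24).
From N ≡ 23 (mod 24) write N = 23 + 24t. Substituting into N ≡ 2 (mod 13) gives 24t ≡ 5 (mod 13), and since 11⁻¹ ≡ 6 (mod 13), t ≡ 4. Hence N ≡ 23 + 24·4 = 119 (mod 312).
From N ≡ 119 (mod 312) write N = 119 + 312t. Substituting into N ≡ 10 (mod 11) gives 312t ≡ 1 (mod 11), and since 4⁻¹ ≡ 3 (mod 11), t ≡ 3. Hence N ≡ 119 + 312·3 = 1055 (mod 3432).

1055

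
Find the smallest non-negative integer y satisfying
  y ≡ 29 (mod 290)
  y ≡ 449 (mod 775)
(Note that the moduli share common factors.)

gcd(290, 775) = 5 and 5 | (449 − 29), so the pair is consistent; merging gives y ≡ 29899 (mod 44950), where 44950 = lcm(290, 775).
The solution is unique modulo lcm(290, 775) = 44950.

29899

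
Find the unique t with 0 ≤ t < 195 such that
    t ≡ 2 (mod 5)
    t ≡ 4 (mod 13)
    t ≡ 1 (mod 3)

Combine the congruences pairwise.
From t ≡ 2 (mod 5) write t = 2 + 5s. Substituting into t ≡ 4 (mod 13) gives 5s ≡ 2 (mod 13), and since 5⁻¹ ≡ 8 (mod 13), s ≡ 3. Hence t ≡ 2 + 5·3 = 17 (mod 65).
From t ≡ 17 (mod 65) write t = 17 + 65s. Substituting into t ≡ 1 (mod 3) gives 65s ≡ 2 (mod 3), and since 2⁻¹ ≡ 2 (mod 3), s ≡ 1. Hence t ≡ 17 + 65·1 = 82 (mod 195).

82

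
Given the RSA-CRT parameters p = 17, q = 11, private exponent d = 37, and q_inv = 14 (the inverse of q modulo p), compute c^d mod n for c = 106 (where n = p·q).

d_p = d mod (p−1) = 37 mod 16 = 5; d_q = d mod (q−1) = 7.
m₁ = c^(d_p) mod p: c ≡ 4 (mod 17), and 4^5 mod 17 = 4.
m₂ = c^(d_q) mod q: c ≡ 7 (mod 11), and 7^7 mod 11 = 6.
h = q_inv·(m₁ − m₂) mod p = 14·(4 − 6) mod 17 = 6.
m = m₂ + h·q = 6 + 6·11 = 72.

72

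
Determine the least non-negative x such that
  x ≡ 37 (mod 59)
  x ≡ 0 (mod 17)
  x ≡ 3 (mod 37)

14433

Combine the congruences pairwise.
From x ≡ 37 (mod 59) write x = 37 + 59t. Substituting into x ≡ 0 (mod 17) gives 59t ≡ 14 (mod 17), and since 8⁻¹ ≡ 15 (mod 17), t ≡ 6. Hence x ≡ 37 + 59·6 = 391 (mod 1003).
From x ≡ 391 (mod 1003) write x = 391 + 1003t. Substituting into x ≡ 3 (mod 37) gives 1003t ≡ 19 (mod 37), and since 4⁻¹ ≡ 28 (mod 37), t ≡ 14. Hence x ≡ 391 + 1003·14 = 14433 (mod 37111).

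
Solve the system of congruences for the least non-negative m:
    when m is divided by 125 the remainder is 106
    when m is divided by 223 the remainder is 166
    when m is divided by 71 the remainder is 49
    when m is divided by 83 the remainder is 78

Combine the congruences pairwise.
From m ≡ 106 (mod 125) write m = 106 + 125t. Substituting into m ≡ 166 (mod 223) gives 125t ≡ 60 (mod 223), and since 125⁻¹ ≡ 157 (mod 223), t ≡ 54. Hence m ≡ 106 + 125·54 = 6856 (mod 27875).
From m ≡ 6856 (mod 27875) write m = 6856 + 27875t. Substituting into m ≡ 49 (mod 71) gives 27875t ≡ 9 (mod 71), and since 43⁻¹ ≡ 38 (mod 71), t ≡ 58. Hence m ≡ 6856 + 27875·58 = 1623606 (mod 1979125).
From m ≡ 1623606 (mod 1979125) write m = 1623606 + 1979125t. Substituting into m ≡ 78 (mod 83) gives 1979125t ≡ 35 (mod 83), and since 73⁻¹ ≡ 58 (mod 83), t ≡ 38. Hence m ≡ 1623606 + 1979125·38 = 76830356 (mod 164267375).

76830356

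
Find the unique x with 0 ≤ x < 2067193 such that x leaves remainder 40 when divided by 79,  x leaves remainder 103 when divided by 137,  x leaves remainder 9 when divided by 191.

1927008

Combine the congruences pairwise.
From x ≡ 40 (mod 79) write x = 40 + 79t. Substituting into x ≡ 103 (mod 137) gives 79t ≡ 63 (mod 137), and since 79⁻¹ ≡ 111 (mod 137), t ≡ 6. Hence x ≡ 40 + 79·6 = 514 (mod 10823).
From x ≡ 514 (mod 10823) write x = 514 + 10823t. Substituting into x ≡ 9 (mod 191) gives 10823t ≡ 68 (mod 191), and since 127⁻¹ ≡ 188 (mod 191), t ≡ 178. Hence x ≡ 514 + 10823·178 = 1927008 (mod 2067193).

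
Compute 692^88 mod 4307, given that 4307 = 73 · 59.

Mod 73: 692 ≡ 35; by Fermat, exponent reduces to 88 mod 72 = 16; 35^16 ≡ 32 (mod 73).
Mod 59: 692 ≡ 43; by Fermat, exponent reduces to 88 mod 58 = 30; 43^30 ≡ 16 (mod 59).
Combine by CRT: x ≡ 32 (mod 73), x ≡ 16 (mod 59) ⇒ x ≡ 3025 (mod 4307).

3025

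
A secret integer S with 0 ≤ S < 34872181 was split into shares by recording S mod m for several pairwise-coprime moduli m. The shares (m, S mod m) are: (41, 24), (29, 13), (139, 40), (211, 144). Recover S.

31355799

From S ≡ 24 (mod 41) write S = 24 + 41t. Substituting into S ≡ 13 (mod 29) gives 41t ≡ 18 (mod 29), and since 12⁻¹ ≡ 17 (mod 29), t ≡ 16. Hence S ≡ 24 + 41·16 = 680 (mod 1189).
From S ≡ 680 (mod 1189) write S = 680 + 1189t. Substituting into S ≡ 40 (mod 139) gives 1189t ≡ 55 (mod 139), and since 77⁻¹ ≡ 65 (mod 139), t ≡ 100. Hence S ≡ 680 + 1189·100 = 119580 (mod 165271).
From S ≡ 119580 (mod 165271) write S = 119580 + 165271t. Substituting into S ≡ 144 (mod 211) gives 165271t ≡ 201 (mod 211), and since 58⁻¹ ≡ 171 (mod 211), t ≡ 189. Hence S ≡ 119580 + 165271·189 = 31355799 (mod 34872181).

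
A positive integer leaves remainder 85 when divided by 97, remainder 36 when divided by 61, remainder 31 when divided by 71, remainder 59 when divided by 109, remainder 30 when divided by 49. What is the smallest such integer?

1429912199

The moduli are pairwise coprime; N = 97·61·71·109·49 = 2243791487.
N/97 = 23131871; 23131871 ≡ 87 (mod 97); 87·29 ≡ 1, so inverse 29.
N/61 = 36783467; 36783467 ≡ 40 (mod 61); 40·29 ≡ 1, so inverse 29.
N/71 = 31602697; 31602697 ≡ 29 (mod 71); 29·49 ≡ 1, so inverse 49.
N/109 = 20585243; 20585243 ≡ 48 (mod 109); 48·25 ≡ 1, so inverse 25.
N/49 = 45791663; 45791663 ≡ 36 (mod 49); 36·15 ≡ 1, so inverse 15.
t ≡ 85·23131871·29 + 36·36783467·29 + 31·31602697·49 + 59·20585243·25 + 30·45791663·15 = 194395980081.
194395980081 mod 2243791487 = 1429912199.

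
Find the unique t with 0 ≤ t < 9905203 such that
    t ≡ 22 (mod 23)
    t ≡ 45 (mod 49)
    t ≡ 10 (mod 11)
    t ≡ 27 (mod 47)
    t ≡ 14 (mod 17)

6959270

The moduli are pairwise coprime; N = 23·49·11·47·17 = 9905203.
N/23 = 430661; 430661 ≡ 9 (mod 23); 9·18 ≡ 1, so inverse 18.
N/49 = 202147; 202147 ≡ 22 (mod 49); 22·29 ≡ 1, so inverse 29.
N/11 = 900473; 900473 ≡ 2 (mod 11); 2·6 ≡ 1, so inverse 6.
N/47 = 210749; 210749 ≡ 1 (mod 47), inverse 1.
N/17 = 582659; 582659 ≡ 1 (mod 17), inverse 1.
t ≡ 22·430661·18 + 45·202147·29 + 10·900473·6 + 27·210749·1 + 14·582659·1 = 502219420.
502219420 mod 9905203 = 6959270.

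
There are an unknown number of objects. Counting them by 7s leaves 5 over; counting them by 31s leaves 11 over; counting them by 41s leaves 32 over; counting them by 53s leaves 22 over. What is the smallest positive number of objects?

The moduli are pairwise coprime; M = 7·31·41·53 = 471541.
M/7 = 67363; 67363 ≡ 2 (mod 7); 2·4 ≡ 1, so inverse 4.
M/31 = 15211; 15211 ≡ 21 (mod 31); 21·3 ≡ 1, so inverse 3.
M/41 = 11501; 11501 ≡ 21 (mod 41); 21·2 ≡ 1, so inverse 2.
M/53 = 8897; 8897 ≡ 46 (mod 53); 46·15 ≡ 1, so inverse 15.
N ≡ 5·67363·4 + 11·15211·3 + 32·11501·2 + 22·8897·15 = 5521297.
5521297 mod 471541 = 334346.

334346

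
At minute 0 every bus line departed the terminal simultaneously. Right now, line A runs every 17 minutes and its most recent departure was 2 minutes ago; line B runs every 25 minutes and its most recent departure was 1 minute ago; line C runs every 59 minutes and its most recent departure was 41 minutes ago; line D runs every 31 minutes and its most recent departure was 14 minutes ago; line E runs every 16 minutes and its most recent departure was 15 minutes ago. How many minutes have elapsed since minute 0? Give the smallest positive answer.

6861151

Combine the congruences pairwise.
From t ≡ 2 (mod 17) write t = 2 + 17s. Substituting into t ≡ 1 (mod 25) gives 17s ≡ 24 (mod 25), and since 17⁻¹ ≡ 3 (mod 25), s ≡ 22. Hence t ≡ 2 + 17·22 = 376 (mod 425).
From t ≡ 376 (mod 425) write t = 376 + 425s. Substituting into t ≡ 41 (mod 59) gives 425s ≡ 19 (mod 59), and since 12⁻¹ ≡ 5 (mod 59), s ≡ 36. Hence t ≡ 376 + 425·36 = 15676 (mod 25075).
From t ≡ 15676 (mod 25075) write t = 15676 + 25075s. Substituting into t ≡ 14 (mod 31) gives 25075s ≡ 24 (mod 31), and since 27⁻¹ ≡ 23 (mod 31), s ≡ 25. Hence t ≡ 15676 + 25075·25 = 642551 (mod 777325).
From t ≡ 642551 (mod 777325) write t = 642551 + 777325s. Substituting into t ≡ 15 (mod 16) gives 777325s ≡ 8 (mod 16), and since 13⁻¹ ≡ 5 (mod 16), s ≡ 8. Hence t ≡ 642551 + 777325·8 = 6861151 (mod 12437200).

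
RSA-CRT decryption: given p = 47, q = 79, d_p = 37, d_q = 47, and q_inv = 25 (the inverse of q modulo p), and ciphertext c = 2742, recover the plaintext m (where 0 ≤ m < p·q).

3421

m₁ = c^(d_p) mod p: c ≡ 16 (mod 47), and 16^37 mod 47 = 37.
m₂ = c^(d_q) mod q: c ≡ 56 (mod 79), and 56^47 mod 79 = 24.
h = q_inv·(m₁ − m₂) mod p = 25·(37 − 24) mod 47 = 43.
m = m₂ + h·q = 24 + 43·79 = 3421.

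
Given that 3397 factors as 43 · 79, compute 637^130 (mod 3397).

1129

Mod 43: 637 ≡ 35; by Fermat, exponent reduces to 130 mod 42 = 4; 35^4 ≡ 11 (mod 43).
Mod 79: 637 ≡ 5; by Fermat, exponent reduces to 130 mod 78 = 52; 5^52 ≡ 23 (mod 79).
Combine by CRT: x ≡ 11 (mod 43), x ≡ 23 (mod 79) ⇒ x ≡ 1129 (mod 3397).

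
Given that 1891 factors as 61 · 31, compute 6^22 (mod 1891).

Mod 61: 6 ≡ 6; 6^22 ≡ 45 (mod 61).
Mod 31: 6 ≡ 6; 6^22 ≡ 25 (mod 31).
Combine by CRT: x ≡ 45 (mod 61), x ≡ 25 (mod 31) ⇒ x ≡ 1265 (mod 1891).

1265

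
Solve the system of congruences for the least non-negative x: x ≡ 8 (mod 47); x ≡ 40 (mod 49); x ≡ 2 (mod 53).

19983

From x ≡ 8 (mod 47) write x = 8 + 47t. Substituting into x ≡ 40 (mod 49) gives 47t ≡ 32 (mod 49), and since 47⁻¹ ≡ 24 (mod 49), t ≡ 33. Hence x ≡ 8 + 47·33 = 1559 (mod 2303).
From x ≡ 1559 (mod 2303) write x = 1559 + 2303t. Substituting into x ≡ 2 (mod 53) gives 2303t ≡ 33 (mod 53), and since 24⁻¹ ≡ 42 (mod 53), t ≡ 8. Hence x ≡ 1559 + 2303·8 = 19983 (mod 122059).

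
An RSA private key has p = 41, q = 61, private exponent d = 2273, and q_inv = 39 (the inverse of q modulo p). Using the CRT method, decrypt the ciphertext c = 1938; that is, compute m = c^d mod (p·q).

d_p = d mod (p−1) = 2273 mod 40 = 33; d_q = d mod (q−1) = 53.
m₁ = c^(d_p) mod p: c ≡ 11 (mod 41), and 11^33 mod 41 = 34.
m₂ = c^(d_q) mod q: c ≡ 47 (mod 61), and 47^53 mod 61 = 13.
h = q_inv·(m₁ − m₂) mod p = 39·(34 − 13) mod 41 = 40.
m = m₂ + h·q = 13 + 40·61 = 2453.

2453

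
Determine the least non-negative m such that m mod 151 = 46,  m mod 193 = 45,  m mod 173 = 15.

1518955

From m ≡ 46 (mod 151) write m = 46 + 151t. Substituting into m ≡ 45 (mod 193) gives 151t ≡ 192 (mod 193), and since 151⁻¹ ≡ 170 (mod 193), t ≡ 23. Hence m ≡ 46 + 151·23 = 3519 (mod 29143).
From m ≡ 3519 (mod 29143) write m = 3519 + 29143t. Substituting into m ≡ 15 (mod 173) gives 29143t ≡ 129 (mod 173), and since 79⁻¹ ≡ 46 (mod 173), t ≡ 52. Hence m ≡ 3519 + 29143·52 = 1518955 (mod 5041739).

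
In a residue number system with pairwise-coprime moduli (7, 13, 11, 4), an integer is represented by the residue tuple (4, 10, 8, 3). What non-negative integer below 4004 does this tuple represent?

1999

The moduli are pairwise coprime; N = 7·13·11·4 = 4004.
N/7 = 572; 572 ≡ 5 (mod 7); 5·3 ≡ 1, so inverse 3.
N/13 = 308; 308 ≡ 9 (mod 13); 9·3 ≡ 1, so inverse 3.
N/11 = 364; 364 ≡ 1 (mod 11), inverse 1.
N/4 = 1001; 1001 ≡ 1 (mod 4), inverse 1.
x ≡ 4·572·3 + 10·308·3 + 8·364·1 + 3·1001·1 = 22019.
22019 mod 4004 = 1999.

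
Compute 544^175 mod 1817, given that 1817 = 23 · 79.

Mod 23: 544 ≡ 15; by Fermat, exponent reduces to 175 mod 22 = 21; 15^21 ≡ 20 (mod 23).
Mod 79: 544 ≡ 70; by Fermat, exponent reduces to 175 mod 78 = 19; 70^19 ≡ 53 (mod 79).
Combine by CRT: x ≡ 20 (mod 23), x ≡ 53 (mod 79) ⇒ x ≡ 1791 (mod 1817).

1791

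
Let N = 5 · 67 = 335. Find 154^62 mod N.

151

Mod 5: 154 ≡ 4; by Fermat, exponent reduces to 62 mod 4 = 2; 4^2 ≡ 1 (mod 5).
Mod 67: 154 ≡ 20; 20^62 ≡ 17 (mod 67).
Combine by CRT: x ≡ 1 (mod 5), x ≡ 17 (mod 67) ⇒ x ≡ 151 (mod 335).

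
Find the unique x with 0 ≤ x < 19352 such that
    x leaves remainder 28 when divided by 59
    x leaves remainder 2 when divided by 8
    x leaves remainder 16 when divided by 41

12890

The moduli are pairwise coprime; N = 59·8·41 = 19352.
N/59 = 328; 328 ≡ 33 (mod 59); 33·34 ≡ 1, so inverse 34.
N/8 = 2419; 2419 ≡ 3 (mod 8); 3·3 ≡ 1, so inverse 3.
N/41 = 472; 472 ≡ 21 (mod 41); 21·2 ≡ 1, so inverse 2.
x ≡ 28·328·34 + 2·2419·3 + 16·472·2 = 341874.
341874 mod 19352 = 12890.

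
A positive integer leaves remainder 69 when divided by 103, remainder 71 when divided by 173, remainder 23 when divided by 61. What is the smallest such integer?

382920

Combine the congruences pairwise.
From N ≡ 69 (mod 103) write N = 69 + 103t. Substituting into N ≡ 71 (mod 173) gives 103t ≡ 2 (mod 173), and since 103⁻¹ ≡ 42 (mod 173), t ≡ 84. Hence N ≡ 69 + 103·84 = 8721 (mod 17819).
From N ≡ 8721 (mod 17819) write N = 8721 + 17819t. Substituting into N ≡ 23 (mod 61) gives 17819t ≡ 25 (mod 61), and since 7⁻¹ ≡ 35 (mod 61), t ≡ 21. Hence N ≡ 8721 + 17819·21 = 382920 (mod 1086959).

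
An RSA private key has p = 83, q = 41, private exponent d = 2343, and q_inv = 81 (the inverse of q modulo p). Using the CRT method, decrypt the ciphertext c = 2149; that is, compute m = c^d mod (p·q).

d_p = d mod (p−1) = 2343 mod 82 = 47; d_q = d mod (q−1) = 23.
m₁ = c^(d_p) mod p: c ≡ 74 (mod 83), and 74^47 mod 83 = 8.
m₂ = c^(d_q) mod q: c ≡ 17 (mod 41), and 17^23 mod 41 = 7.
h = q_inv·(m₁ − m₂) mod p = 81·(8 − 7) mod 83 = 81.
m = m₂ + h·q = 7 + 81·41 = 3328.

3328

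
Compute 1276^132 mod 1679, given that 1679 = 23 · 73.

300

Mod 23: 1276 ≡ 11; since 22 | 132, by Fermat 11^132 ≡ 1 (mod 23).
Mod 73: 1276 ≡ 35; by Fermat, exponent reduces to 132 mod 72 = 60; 35^60 ≡ 8 (mod 73).
Combine by CRT: x ≡ 1 (mod 23), x ≡ 8 (mod 73) ⇒ x ≡ 300 (mod 1679).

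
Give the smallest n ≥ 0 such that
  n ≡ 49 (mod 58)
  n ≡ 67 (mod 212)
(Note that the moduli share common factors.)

gcd(58, 212) = 2 and 2 | (67 − 49), so the pair is consistent; merging gives n ≡ 5791 (mod 6148), where 6148 = lcm(58, 212).
The solution is unique modulo lcm(58, 212) = 6148.

5791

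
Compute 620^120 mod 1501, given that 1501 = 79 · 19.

1274

Mod 79: 620 ≡ 67; by Fermat, exponent reduces to 120 mod 78 = 42; 67^42 ≡ 10 (mod 79).
Mod 19: 620 ≡ 12; by Fermat, exponent reduces to 120 mod 18 = 12; 12^12 ≡ 1 (mod 19).
Combine by CRT: x ≡ 10 (mod 79), x ≡ 1 (mod 19) ⇒ x ≡ 1274 (mod 1501).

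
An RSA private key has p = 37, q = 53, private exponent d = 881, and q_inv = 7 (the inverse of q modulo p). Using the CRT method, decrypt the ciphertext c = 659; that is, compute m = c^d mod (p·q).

d_p = d mod (p−1) = 881 mod 36 = 17; d_q = d mod (q−1) = 49.
m₁ = c^(d_p) mod p: c ≡ 30 (mod 37), and 30^17 mod 37 = 21.
m₂ = c^(d_q) mod q: c ≡ 23 (mod 53), and 23^49 mod 53 = 23.
h = q_inv·(m₁ − m₂) mod p = 7·(21 − 23) mod 37 = 23.
m = m₂ + h·q = 23 + 23·53 = 1242.

1242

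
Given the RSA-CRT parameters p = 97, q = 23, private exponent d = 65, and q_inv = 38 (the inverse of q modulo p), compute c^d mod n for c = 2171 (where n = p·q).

d_p = d mod (p−1) = 65 mod 96 = 65; d_q = d mod (q−1) = 21.
m₁ = c^(d_p) mod p: c ≡ 37 (mod 97), and 37^65 mod 97 = 26.
m₂ = c^(d_q) mod q: c ≡ 9 (mod 23), and 9^21 mod 23 = 18.
h = q_inv·(m₁ − m₂) mod p = 38·(26 − 18) mod 97 = 13.
m = m₂ + h·q = 18 + 13·23 = 317.

317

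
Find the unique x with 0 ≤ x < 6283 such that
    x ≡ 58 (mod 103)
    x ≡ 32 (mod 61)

Combine the congruences pairwise.
From x ≡ 58 (mod 103) write x = 58 + 103t. Substituting into x ≡ 32 (mod 61) gives 103t ≡ 35 (mod 61), and since 42⁻¹ ≡ 16 (mod 61), t ≡ 11. Hence x ≡ 58 + 103·11 = 1191 (mod 6283).

1191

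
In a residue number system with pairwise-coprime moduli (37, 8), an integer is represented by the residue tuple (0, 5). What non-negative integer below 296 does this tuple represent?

From x ≡ 0 (mod 37) write x = 0 + 37t. Substituting into x ≡ 5 (mod 8) gives 37t ≡ 5 (mod 8), and since 5⁻¹ ≡ 5 (mod 8), t ≡ 1. Hence x ≡ 0 + 37·1 = 37 (mod 296).

37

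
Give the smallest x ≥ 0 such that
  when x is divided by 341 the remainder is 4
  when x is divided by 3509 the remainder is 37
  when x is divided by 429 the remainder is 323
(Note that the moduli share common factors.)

gcd(341, 3509) = 11 and 11 | (37 − 4), so the pair is consistent; merging gives x ≡ 35127 (mod 108779), where 108779 = lcm(341, 3509).
gcd(108779, 429) = 11 and 11 | (323 − 35127), so the pair is consistent; merging gives x ≡ 4059950 (mod 4242381), where 4242381 = lcm(108779, 429).
The solution is unique modulo lcm(341, 3509, 429) = 4242381.

4059950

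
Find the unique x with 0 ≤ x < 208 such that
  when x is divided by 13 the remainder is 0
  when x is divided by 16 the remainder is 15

143

From x ≡ 0 (mod 13) write x = 0 + 13t. Substituting into x ≡ 15 (mod 16) gives 13t ≡ 15 (mod 16), and since 13⁻¹ ≡ 5 (mod 16), t ≡ 11. Hence x ≡ 0 + 13·11 = 143 (mod 208).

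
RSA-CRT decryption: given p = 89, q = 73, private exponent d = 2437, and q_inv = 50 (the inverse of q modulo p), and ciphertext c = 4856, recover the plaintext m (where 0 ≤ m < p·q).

d_p = d mod (p−1) = 2437 mod 88 = 61; d_q = d mod (q−1) = 61.
m₁ = c^(d_p) mod p: c ≡ 50 (mod 89), and 50^61 mod 89 = 22.
m₂ = c^(d_q) mod q: c ≡ 38 (mod 73), and 38^61 mod 73 = 12.
h = q_inv·(m₁ − m₂) mod p = 50·(22 − 12) mod 89 = 55.
m = m₂ + h·q = 12 + 55·73 = 4027.

4027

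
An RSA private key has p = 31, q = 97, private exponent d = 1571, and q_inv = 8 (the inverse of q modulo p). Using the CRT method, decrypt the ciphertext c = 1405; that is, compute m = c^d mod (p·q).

1197

d_p = d mod (p−1) = 1571 mod 30 = 11; d_q = d mod (q−1) = 35.
m₁ = c^(d_p) mod p: c ≡ 10 (mod 31), and 10^11 mod 31 = 19.
m₂ = c^(d_q) mod q: c ≡ 47 (mod 97), and 47^35 mod 97 = 33.
h = q_inv·(m₁ − m₂) mod p = 8·(19 − 33) mod 31 = 12.
m = m₂ + h·q = 33 + 12·97 = 1197.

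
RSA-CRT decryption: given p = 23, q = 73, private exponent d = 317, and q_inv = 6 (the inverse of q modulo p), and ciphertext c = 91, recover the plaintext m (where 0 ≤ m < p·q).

d_p = d mod (p−1) = 317 mod 22 = 9; d_q = d mod (q−1) = 29.
m₁ = c^(d_p) mod p: c ≡ 22 (mod 23), and 22^9 mod 23 = 22.
m₂ = c^(d_q) mod q: c ≡ 18 (mod 73), and 18^29 mod 73 = 41.
h = q_inv·(m₁ − m₂) mod p = 6·(22 − 41) mod 23 = 1.
m = m₂ + h·q = 41 + 1·73 = 114.

114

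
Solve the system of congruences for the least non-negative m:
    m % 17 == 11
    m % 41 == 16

385

Combine the congruences pairwise.
From m ≡ 11 (mod 17) write m = 11 + 17t. Substituting into m ≡ 16 (mod 41) gives 17t ≡ 5 (mod 41), and since 17⁻¹ ≡ 29 (mod 41), t ≡ 22. Hence m ≡ 11 + 17·22 = 385 (mod 697).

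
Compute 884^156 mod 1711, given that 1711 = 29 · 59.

355

Mod 29: 884 ≡ 14; by Fermat, exponent reduces to 156 mod 28 = 16; 14^16 ≡ 7 (mod 29).
Mod 59: 884 ≡ 58; by Fermat, exponent reduces to 156 mod 58 = 40; 58^40 ≡ 1 (mod 59).
Combine by CRT: x ≡ 7 (mod 29), x ≡ 1 (mod 59) ⇒ x ≡ 355 (mod 1711).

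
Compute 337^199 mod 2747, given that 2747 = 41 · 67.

Mod 41: 337 ≡ 9; by Fermat, exponent reduces to 199 mod 40 = 39; 9^39 ≡ 32 (mod 41).
Mod 67: 337 ≡ 2; by Fermat, exponent reduces to 199 mod 66 = 1; 2^1 ≡ 2 (mod 67).
Combine by CRT: x ≡ 32 (mod 41), x ≡ 2 (mod 67) ⇒ x ≡ 2615 (mod 2747).

2615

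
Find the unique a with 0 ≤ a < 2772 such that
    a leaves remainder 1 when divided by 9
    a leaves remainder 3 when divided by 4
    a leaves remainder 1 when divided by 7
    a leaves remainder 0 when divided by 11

1639

Combine the congruences pairwise.
From a ≡ 1 (mod 9) write a = 1 + 9t. Substituting into a ≡ 3 (mod 4) gives 9t ≡ 2 (mod 4), and since 1⁻¹ ≡ 1 (mod 4), t ≡ 2. Hence a ≡ 1 + 9·2 = 19 (mod 36).
From a ≡ 19 (mod 36) write a = 19 + 36t. Substituting into a ≡ 1 (mod 7) gives 36t ≡ 3 (mod 7), and since 1⁻¹ ≡ 1 (mod 7), t ≡ 3. Hence a ≡ 19 + 36·3 = 127 (mod 252).
From a ≡ 127 (mod 252) write a = 127 + 252t. Substituting into a ≡ 0 (mod 11) gives 252t ≡ 5 (mod 11), and since 10⁻¹ ≡ 10 (mod 11), t ≡ 6. Hence a ≡ 127 + 252·6 = 1639 (mod 2772).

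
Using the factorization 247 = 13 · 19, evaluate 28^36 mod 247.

1

Mod 13: 28 ≡ 2; since 12 | 36, by Fermat 2^36 ≡ 1 (mod 13).
Mod 19: 28 ≡ 9; since 18 | 36, by Fermat 9^36 ≡ 1 (mod 19).
Combine by CRT: x ≡ 1 (mod 13), x ≡ 1 (mod 19) ⇒ x ≡ 1 (mod 247).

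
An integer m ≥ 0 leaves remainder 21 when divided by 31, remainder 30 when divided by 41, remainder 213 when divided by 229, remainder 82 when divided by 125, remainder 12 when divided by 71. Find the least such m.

2006649582

The moduli are pairwise coprime; N = 31·41·229·125·71 = 2583148625.
N/31 = 83327375; 83327375 ≡ 26 (mod 31); 26·6 ≡ 1, so inverse 6.
N/41 = 63003625; 63003625 ≡ 32 (mod 41); 32·9 ≡ 1, so inverse 9.
N/229 = 11280125; 11280125 ≡ 43 (mod 229); 43·16 ≡ 1, so inverse 16.
N/125 = 20665189; 20665189 ≡ 64 (mod 125); 64·84 ≡ 1, so inverse 84.
N/71 = 36382375; 36382375 ≡ 58 (mod 71); 58·60 ≡ 1, so inverse 60.
m ≡ 21·83327375·6 + 30·63003625·9 + 213·11280125·16 + 82·20665189·84 + 12·36382375·60 = 234490025832.
234490025832 mod 2583148625 = 2006649582.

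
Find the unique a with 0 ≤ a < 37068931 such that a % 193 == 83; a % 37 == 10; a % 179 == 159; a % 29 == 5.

Combine the congruences pairwise.
From a ≡ 83 (mod 193) write a = 83 + 193t. Substituting into a ≡ 10 (mod 37) gives 193t ≡ 1 (mod 37), and since 8⁻¹ ≡ 14 (mod 37), t ≡ 14. Hence a ≡ 83 + 193·14 = 2785 (mod 7141).
From a ≡ 2785 (mod 7141) write a = 2785 + 7141t. Substituting into a ≡ 159 (mod 179) gives 7141t ≡ 59 (mod 179), and since 160⁻¹ ≡ 113 (mod 179), t ≡ 44. Hence a ≡ 2785 + 7141·44 = 316989 (mod 1278239).
From a ≡ 316989 (mod 1278239) write a = 316989 + 1278239t. Substituting into a ≡ 5 (mod 29) gives 1278239t ≡ 15 (mod 29), and since 6⁻¹ ≡ 5 (mod 29), t ≡ 17. Hence a ≡ 316989 + 1278239·17 = 22047052 (mod 37068931).

22047052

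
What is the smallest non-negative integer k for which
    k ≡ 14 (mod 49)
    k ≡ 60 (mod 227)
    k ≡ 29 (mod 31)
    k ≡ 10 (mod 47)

The moduli are pairwise coprime; N = 49·227·31·47 = 16206211.
N/49 = 330739; 330739 ≡ 38 (mod 49); 38·40 ≡ 1, so inverse 40.
N/227 = 71393; 71393 ≡ 115 (mod 227); 115·152 ≡ 1, so inverse 152.
N/31 = 522781; 522781 ≡ 28 (mod 31); 28·10 ≡ 1, so inverse 10.
N/47 = 344813; 344813 ≡ 21 (mod 47); 21·9 ≡ 1, so inverse 9.
k ≡ 14·330739·40 + 60·71393·152 + 29·522781·10 + 10·344813·9 = 1018957660.
1018957660 mod 16206211 = 14172578.

14172578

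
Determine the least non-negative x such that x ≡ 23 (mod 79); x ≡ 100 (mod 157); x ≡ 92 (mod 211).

Combine the congruences pairwise.
From x ≡ 23 (mod 79) write x = 23 + 79t. Substituting into x ≡ 100 (mod 157) gives 79t ≡ 77 (mod 157), and since 79⁻¹ ≡ 2 (mod 157), t ≡ 154. Hence x ≡ 23 + 79·154 = 12189 (mod 12403).
From x ≡ 12189 (mod 12403) write x = 12189 + 12403t. Substituting into x ≡ 92 (mod 211) gives 12403t ≡ 141 (mod 211), and since 165⁻¹ ≡ 133 (mod 211), t ≡ 185. Hence x ≡ 12189 + 12403·185 = 2306744 (mod 2617033).

2306744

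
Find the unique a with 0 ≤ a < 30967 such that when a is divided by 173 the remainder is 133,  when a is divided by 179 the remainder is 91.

1344

Combine the congruences pairwise.
From a ≡ 133 (mod 173) write a = 133 + 173t. Substituting into a ≡ 91 (mod 179) gives 173t ≡ 137 (mod 179), and since 173⁻¹ ≡ 149 (mod 179), t ≡ 7. Hence a ≡ 133 + 173·7 = 1344 (mod 30967).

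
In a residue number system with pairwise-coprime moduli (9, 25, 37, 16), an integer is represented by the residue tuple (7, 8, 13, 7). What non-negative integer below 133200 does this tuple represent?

Combine the congruences pairwise.
From x ≡ 7 (mod 9) write x = 7 + 9t. Substituting into x ≡ 8 (mod 25) gives 9t ≡ 1 (mod 25), and since 9⁻¹ ≡ 14 (mod 25), t ≡ 14. Hence x ≡ 7 + 9·14 = 133 (mod 225).
From x ≡ 133 (mod 225) write x = 133 + 225t. Substituting into x ≡ 13 (mod 37) gives 225t ≡ 28 (mod 37), and since 3⁻¹ ≡ 25 (mod 37), t ≡ 34. Hence x ≡ 133 + 225·34 = 7783 (mod 8325).
From x ≡ 7783 (mod 8325) write x = 7783 + 8325t. Substituting into x ≡ 7 (mod 16) gives 8325t ≡ 0 (mod 16), and since 5⁻¹ ≡ 13 (mod 16), t ≡ 0. Hence x ≡ 7783 + 8325·0 = 7783 (mod 133200).

7783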